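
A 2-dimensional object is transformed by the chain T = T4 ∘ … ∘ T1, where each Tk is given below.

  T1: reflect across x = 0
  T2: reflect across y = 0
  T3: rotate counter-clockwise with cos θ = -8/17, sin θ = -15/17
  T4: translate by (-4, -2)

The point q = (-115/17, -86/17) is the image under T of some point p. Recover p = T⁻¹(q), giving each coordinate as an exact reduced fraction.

T1 = [-1 0 0; 0 1 0; 0 0 1]
T2·T1 = [-1 0 0; 0 -1 0; 0 0 1]
T3·…·T1 = [8/17 -15/17 0; 15/17 8/17 0; 0 0 1]
T4·…·T1 = [8/17 -15/17 -4; 15/17 8/17 -2; 0 0 1]
det M = 1; M⁻¹ = [8/17 15/17 62/17; -15/17 8/17 -44/17; 0 0 1]
M⁻¹ · (-115/17, -86/17)ᵀ = (-4, 1)ᵀ

p = (-4, 1)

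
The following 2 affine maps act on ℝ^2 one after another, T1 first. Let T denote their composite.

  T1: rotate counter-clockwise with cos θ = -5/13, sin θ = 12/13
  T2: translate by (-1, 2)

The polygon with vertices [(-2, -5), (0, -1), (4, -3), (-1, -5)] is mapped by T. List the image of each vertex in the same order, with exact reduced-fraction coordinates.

T1 rotate counter-clockwise with cos θ = -5/13, sin θ = 12/13: (-2, -5) → (70/13, 1/13); (0, -1) → (12/13, 5/13); (4, -3) → (16/13, 63/13); (-1, -5) → (5, 1)
T2 translate by (-1, 2): (70/13, 1/13) → (57/13, 27/13); (12/13, 5/13) → (-1/13, 31/13); (16/13, 63/13) → (3/13, 89/13); (5, 1) → (4, 3)

image vertices: (57/13, 27/13), (-1/13, 31/13), (3/13, 89/13), (4, 3)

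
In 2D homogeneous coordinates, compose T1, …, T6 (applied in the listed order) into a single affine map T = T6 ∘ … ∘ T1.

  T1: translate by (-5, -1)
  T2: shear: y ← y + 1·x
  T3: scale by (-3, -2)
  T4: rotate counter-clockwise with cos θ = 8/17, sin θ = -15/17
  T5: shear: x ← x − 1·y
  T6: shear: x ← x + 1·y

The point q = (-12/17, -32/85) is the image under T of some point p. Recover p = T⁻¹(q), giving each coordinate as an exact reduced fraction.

T1 = [1 0 -5; 0 1 -1; 0 0 1]
T2·T1 = [1 0 -5; 1 1 -6; 0 0 1]
T3·…·T1 = [-3 0 15; -2 -2 12; 0 0 1]
T4·…·T1 = [-54/17 -30/17 300/17; 29/17 -16/17 -129/17; 0 0 1]
T5·…·T1 = [-83/17 -14/17 429/17; 29/17 -16/17 -129/17; 0 0 1]
T6·…·T1 = [-54/17 -30/17 300/17; 29/17 -16/17 -129/17; 0 0 1]
det M = 6; M⁻¹ = [-8/51 5/17 5; -29/102 -9/17 1; 0 0 1]
M⁻¹ · (-12/17, -32/85)ᵀ = (5, 7/5)ᵀ

p = (5, 7/5)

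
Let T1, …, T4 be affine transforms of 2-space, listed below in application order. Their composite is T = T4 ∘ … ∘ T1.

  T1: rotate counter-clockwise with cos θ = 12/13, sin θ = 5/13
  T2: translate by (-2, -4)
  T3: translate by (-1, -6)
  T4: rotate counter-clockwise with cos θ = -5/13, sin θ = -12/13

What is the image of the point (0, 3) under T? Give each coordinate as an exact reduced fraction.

T(p) = (-66/13, 86/13)

T1 rotate counter-clockwise with cos θ = 12/13, sin θ = 5/13: (0, 3) → (-15/13, 36/13)
T2 translate by (-2, -4): (-15/13, 36/13) → (-41/13, -16/13)
T3 translate by (-1, -6): (-41/13, -16/13) → (-54/13, -94/13)
T4 rotate counter-clockwise with cos θ = -5/13, sin θ = -12/13: (-54/13, -94/13) → (-66/13, 86/13)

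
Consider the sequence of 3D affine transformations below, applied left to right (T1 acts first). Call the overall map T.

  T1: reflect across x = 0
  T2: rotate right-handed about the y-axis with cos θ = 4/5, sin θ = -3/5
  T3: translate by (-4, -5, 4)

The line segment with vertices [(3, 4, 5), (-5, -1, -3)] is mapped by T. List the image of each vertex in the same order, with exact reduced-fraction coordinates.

image vertices: (-47/5, -1, 31/5), (9/5, -6, 23/5)

T1 reflect across x = 0: (3, 4, 5) → (-3, 4, 5); (-5, -1, -3) → (5, -1, -3)
T2 rotate right-handed about the y-axis with cos θ = 4/5, sin θ = -3/5: (-3, 4, 5) → (-27/5, 4, 11/5); (5, -1, -3) → (29/5, -1, 3/5)
T3 translate by (-4, -5, 4): (-27/5, 4, 11/5) → (-47/5, -1, 31/5); (29/5, -1, 3/5) → (9/5, -6, 23/5)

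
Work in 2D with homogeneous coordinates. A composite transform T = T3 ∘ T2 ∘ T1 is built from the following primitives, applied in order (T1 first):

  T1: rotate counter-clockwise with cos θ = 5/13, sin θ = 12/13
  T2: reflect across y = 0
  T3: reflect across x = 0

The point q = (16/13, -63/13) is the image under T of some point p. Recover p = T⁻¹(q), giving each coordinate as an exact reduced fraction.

T1 = [5/13 -12/13 0; 12/13 5/13 0; 0 0 1]
T2·T1 = [5/13 -12/13 0; -12/13 -5/13 0; 0 0 1]
T3·…·T1 = [-5/13 12/13 0; -12/13 -5/13 0; 0 0 1]
det M = 1; M⁻¹ = [-5/13 -12/13 0; 12/13 -5/13 0; 0 0 1]
M⁻¹ · (16/13, -63/13)ᵀ = (4, 3)ᵀ

p = (4, 3)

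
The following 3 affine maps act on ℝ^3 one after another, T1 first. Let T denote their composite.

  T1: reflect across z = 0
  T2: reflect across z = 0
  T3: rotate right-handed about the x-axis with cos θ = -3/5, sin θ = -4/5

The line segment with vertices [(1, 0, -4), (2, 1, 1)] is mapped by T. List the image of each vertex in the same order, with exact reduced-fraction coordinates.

T1 reflect across z = 0: (1, 0, -4) → (1, 0, 4); (2, 1, 1) → (2, 1, -1)
T2 reflect across z = 0: (1, 0, 4) → (1, 0, -4); (2, 1, -1) → (2, 1, 1)
T3 rotate right-handed about the x-axis with cos θ = -3/5, sin θ = -4/5: (1, 0, -4) → (1, -16/5, 12/5); (2, 1, 1) → (2, 1/5, -7/5)

image vertices: (1, -16/5, 12/5), (2, 1/5, -7/5)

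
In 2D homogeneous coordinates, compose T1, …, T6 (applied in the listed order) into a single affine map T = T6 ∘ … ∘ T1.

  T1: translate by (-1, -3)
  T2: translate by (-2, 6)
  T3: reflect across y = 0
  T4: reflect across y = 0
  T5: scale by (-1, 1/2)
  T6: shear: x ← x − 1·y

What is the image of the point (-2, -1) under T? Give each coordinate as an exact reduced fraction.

T1 translate by (-1, -3): (-2, -1) → (-3, -4)
T2 translate by (-2, 6): (-3, -4) → (-5, 2)
T3 reflect across y = 0: (-5, 2) → (-5, -2)
T4 reflect across y = 0: (-5, -2) → (-5, 2)
T5 scale by (-1, 1/2): (-5, 2) → (5, 1)
T6 shear: x ← x − 1·y: (5, 1) → (4, 1)

T(p) = (4, 1)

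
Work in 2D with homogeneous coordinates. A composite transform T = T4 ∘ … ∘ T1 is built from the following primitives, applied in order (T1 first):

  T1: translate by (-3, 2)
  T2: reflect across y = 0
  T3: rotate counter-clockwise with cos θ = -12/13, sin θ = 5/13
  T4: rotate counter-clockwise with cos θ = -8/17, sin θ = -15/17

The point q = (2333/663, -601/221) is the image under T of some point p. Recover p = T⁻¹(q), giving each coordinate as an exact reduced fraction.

T1 = [1 0 -3; 0 1 2; 0 0 1]
T2·T1 = [1 0 -3; 0 -1 -2; 0 0 1]
T3·…·T1 = [-12/13 5/13 46/13; 5/13 12/13 9/13; 0 0 1]
T4·…·T1 = [171/221 140/221 -233/221; 140/221 -171/221 -762/221; 0 0 1]
det M = -1; M⁻¹ = [171/221 140/221 3; 140/221 -171/221 -2; 0 0 1]
M⁻¹ · (2333/663, -601/221)ᵀ = (4, 7/3)ᵀ

p = (4, 7/3)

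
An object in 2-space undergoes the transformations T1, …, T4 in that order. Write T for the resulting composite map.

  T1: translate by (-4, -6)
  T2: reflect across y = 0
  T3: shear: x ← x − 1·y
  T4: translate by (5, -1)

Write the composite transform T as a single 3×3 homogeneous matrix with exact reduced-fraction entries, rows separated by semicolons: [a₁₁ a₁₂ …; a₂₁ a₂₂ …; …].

T1 = [1 0 -4; 0 1 -6; 0 0 1]
T2·T1 = [1 0 -4; 0 -1 6; 0 0 1]
T3·…·T1 = [1 1 -10; 0 -1 6; 0 0 1]
T4·…·T1 = [1 1 -5; 0 -1 5; 0 0 1]

T = [1 1 -5; 0 -1 5; 0 0 1]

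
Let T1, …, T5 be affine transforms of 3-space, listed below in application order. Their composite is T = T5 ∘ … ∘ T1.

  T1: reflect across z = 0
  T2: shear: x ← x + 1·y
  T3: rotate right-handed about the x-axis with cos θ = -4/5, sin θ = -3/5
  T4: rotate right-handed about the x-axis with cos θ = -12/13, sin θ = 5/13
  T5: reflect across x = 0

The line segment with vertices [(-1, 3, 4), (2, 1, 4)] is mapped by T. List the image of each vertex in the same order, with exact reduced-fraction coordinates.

image vertices: (-2, 253/65, -204/65), (-3, 127/65, -236/65)

T1 reflect across z = 0: (-1, 3, 4) → (-1, 3, -4); (2, 1, 4) → (2, 1, -4)
T2 shear: x ← x + 1·y: (-1, 3, -4) → (2, 3, -4); (2, 1, -4) → (3, 1, -4)
T3 rotate right-handed about the x-axis with cos θ = -4/5, sin θ = -3/5: (2, 3, -4) → (2, -24/5, 7/5); (3, 1, -4) → (3, -16/5, 13/5)
T4 rotate right-handed about the x-axis with cos θ = -12/13, sin θ = 5/13: (2, -24/5, 7/5) → (2, 253/65, -204/65); (3, -16/5, 13/5) → (3, 127/65, -236/65)
T5 reflect across x = 0: (2, 253/65, -204/65) → (-2, 253/65, -204/65); (3, 127/65, -236/65) → (-3, 127/65, -236/65)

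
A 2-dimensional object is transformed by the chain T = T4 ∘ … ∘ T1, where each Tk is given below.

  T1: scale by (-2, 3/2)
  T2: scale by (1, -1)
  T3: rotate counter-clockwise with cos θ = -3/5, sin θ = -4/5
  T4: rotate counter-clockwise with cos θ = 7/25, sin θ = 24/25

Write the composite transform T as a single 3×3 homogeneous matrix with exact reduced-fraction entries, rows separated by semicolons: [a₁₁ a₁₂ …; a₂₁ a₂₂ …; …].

T = [-6/5 -6/5 0; 8/5 -9/10 0; 0 0 1]

T1 = [-2 0 0; 0 3/2 0; 0 0 1]
T2·T1 = [-2 0 0; 0 -3/2 0; 0 0 1]
T3·…·T1 = [6/5 -6/5 0; 8/5 9/10 0; 0 0 1]
T4·…·T1 = [-6/5 -6/5 0; 8/5 -9/10 0; 0 0 1]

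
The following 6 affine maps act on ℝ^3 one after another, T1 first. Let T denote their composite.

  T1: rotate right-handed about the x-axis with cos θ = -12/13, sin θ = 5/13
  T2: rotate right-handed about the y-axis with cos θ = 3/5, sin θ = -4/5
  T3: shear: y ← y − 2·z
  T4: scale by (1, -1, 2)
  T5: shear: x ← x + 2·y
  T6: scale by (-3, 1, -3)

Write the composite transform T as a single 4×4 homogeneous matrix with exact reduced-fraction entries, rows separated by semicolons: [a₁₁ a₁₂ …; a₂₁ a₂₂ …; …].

T1 = [1 0 0 0; 0 -12/13 -5/13 0; 0 5/13 -12/13 0; 0 0 0 1]
T2·T1 = [3/5 -4/13 48/65 0; 0 -12/13 -5/13 0; 4/5 3/13 -36/65 0; 0 0 0 1]
T3·…·T1 = [3/5 -4/13 48/65 0; -8/5 -18/13 47/65 0; 4/5 3/13 -36/65 0; 0 0 0 1]
T4·…·T1 = [3/5 -4/13 48/65 0; 8/5 18/13 -47/65 0; 8/5 6/13 -72/65 0; 0 0 0 1]
T5·…·T1 = [19/5 32/13 -46/65 0; 8/5 18/13 -47/65 0; 8/5 6/13 -72/65 0; 0 0 0 1]
T6·…·T1 = [-57/5 -96/13 138/65 0; 8/5 18/13 -47/65 0; -24/5 -18/13 216/65 0; 0 0 0 1]

T = [-57/5 -96/13 138/65 0; 8/5 18/13 -47/65 0; -24/5 -18/13 216/65 0; 0 0 0 1]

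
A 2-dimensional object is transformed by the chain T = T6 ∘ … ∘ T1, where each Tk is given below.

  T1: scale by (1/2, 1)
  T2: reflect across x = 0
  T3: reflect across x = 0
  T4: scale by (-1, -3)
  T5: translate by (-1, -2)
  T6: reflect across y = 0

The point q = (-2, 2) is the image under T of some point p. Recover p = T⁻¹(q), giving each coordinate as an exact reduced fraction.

p = (2, 0)

T1 = [1/2 0 0; 0 1 0; 0 0 1]
T2·T1 = [-1/2 0 0; 0 1 0; 0 0 1]
T3·…·T1 = [1/2 0 0; 0 1 0; 0 0 1]
T4·…·T1 = [-1/2 0 0; 0 -3 0; 0 0 1]
T5·…·T1 = [-1/2 0 -1; 0 -3 -2; 0 0 1]
T6·…·T1 = [-1/2 0 -1; 0 3 2; 0 0 1]
det M = -3/2; M⁻¹ = [-2 0 -2; 0 1/3 -2/3; 0 0 1]
M⁻¹ · (-2, 2)ᵀ = (2, 0)ᵀ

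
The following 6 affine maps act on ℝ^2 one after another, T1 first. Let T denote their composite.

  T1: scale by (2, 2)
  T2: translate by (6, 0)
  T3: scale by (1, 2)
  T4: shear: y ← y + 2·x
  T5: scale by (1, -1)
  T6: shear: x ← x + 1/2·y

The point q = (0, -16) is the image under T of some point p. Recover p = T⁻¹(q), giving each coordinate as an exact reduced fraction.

T1 = [2 0 0; 0 2 0; 0 0 1]
T2·T1 = [2 0 6; 0 2 0; 0 0 1]
T3·…·T1 = [2 0 6; 0 4 0; 0 0 1]
T4·…·T1 = [2 0 6; 4 4 12; 0 0 1]
T5·…·T1 = [2 0 6; -4 -4 -12; 0 0 1]
T6·…·T1 = [0 -2 0; -4 -4 -12; 0 0 1]
det M = -8; M⁻¹ = [1/2 -1/4 -3; -1/2 0 0; 0 0 1]
M⁻¹ · (0, -16)ᵀ = (1, 0)ᵀ

p = (1, 0)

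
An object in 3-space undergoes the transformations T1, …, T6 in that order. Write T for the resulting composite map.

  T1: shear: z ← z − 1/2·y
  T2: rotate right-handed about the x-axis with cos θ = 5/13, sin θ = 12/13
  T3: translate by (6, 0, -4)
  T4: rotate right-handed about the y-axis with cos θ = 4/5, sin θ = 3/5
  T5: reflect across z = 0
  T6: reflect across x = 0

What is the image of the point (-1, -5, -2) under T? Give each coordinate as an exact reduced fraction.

T(p) = (137/130, -31/13, 633/65)

T1 shear: z ← z − 1/2·y: (-1, -5, -2) → (-1, -5, 1/2)
T2 rotate right-handed about the x-axis with cos θ = 5/13, sin θ = 12/13: (-1, -5, 1/2) → (-1, -31/13, -115/26)
T3 translate by (6, 0, -4): (-1, -31/13, -115/26) → (5, -31/13, -219/26)
T4 rotate right-handed about the y-axis with cos θ = 4/5, sin θ = 3/5: (5, -31/13, -219/26) → (-137/130, -31/13, -633/65)
T5 reflect across z = 0: (-137/130, -31/13, -633/65) → (-137/130, -31/13, 633/65)
T6 reflect across x = 0: (-137/130, -31/13, 633/65) → (137/130, -31/13, 633/65)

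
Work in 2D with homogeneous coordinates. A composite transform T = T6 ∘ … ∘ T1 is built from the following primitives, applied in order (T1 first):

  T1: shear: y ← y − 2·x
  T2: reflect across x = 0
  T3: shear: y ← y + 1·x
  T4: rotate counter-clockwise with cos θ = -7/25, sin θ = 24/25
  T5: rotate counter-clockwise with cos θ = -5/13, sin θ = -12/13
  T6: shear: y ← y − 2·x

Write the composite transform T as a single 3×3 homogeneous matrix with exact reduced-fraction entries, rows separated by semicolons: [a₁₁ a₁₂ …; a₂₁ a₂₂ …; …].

T = [-431/325 36/325 0; -71/325 251/325 0; 0 0 1]

T1 = [1 0 0; -2 1 0; 0 0 1]
T2·T1 = [-1 0 0; -2 1 0; 0 0 1]
T3·…·T1 = [-1 0 0; -3 1 0; 0 0 1]
T4·…·T1 = [79/25 -24/25 0; -3/25 -7/25 0; 0 0 1]
T5·…·T1 = [-431/325 36/325 0; -933/325 323/325 0; 0 0 1]
T6·…·T1 = [-431/325 36/325 0; -71/325 251/325 0; 0 0 1]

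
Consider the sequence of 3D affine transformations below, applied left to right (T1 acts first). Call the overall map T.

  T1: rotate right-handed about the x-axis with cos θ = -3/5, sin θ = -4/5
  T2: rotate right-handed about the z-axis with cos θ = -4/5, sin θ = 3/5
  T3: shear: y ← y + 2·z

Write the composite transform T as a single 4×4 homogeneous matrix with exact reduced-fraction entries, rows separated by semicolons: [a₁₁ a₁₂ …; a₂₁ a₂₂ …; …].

T1 = [1 0 0 0; 0 -3/5 4/5 0; 0 -4/5 -3/5 0; 0 0 0 1]
T2·T1 = [-4/5 9/25 -12/25 0; 3/5 12/25 -16/25 0; 0 -4/5 -3/5 0; 0 0 0 1]
T3·…·T1 = [-4/5 9/25 -12/25 0; 3/5 -28/25 -46/25 0; 0 -4/5 -3/5 0; 0 0 0 1]

T = [-4/5 9/25 -12/25 0; 3/5 -28/25 -46/25 0; 0 -4/5 -3/5 0; 0 0 0 1]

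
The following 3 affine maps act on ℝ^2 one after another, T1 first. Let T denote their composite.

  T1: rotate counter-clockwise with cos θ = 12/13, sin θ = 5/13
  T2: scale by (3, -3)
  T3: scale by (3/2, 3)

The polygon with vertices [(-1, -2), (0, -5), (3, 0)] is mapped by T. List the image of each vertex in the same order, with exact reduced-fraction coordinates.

T1 rotate counter-clockwise with cos θ = 12/13, sin θ = 5/13: (-1, -2) → (-2/13, -29/13); (0, -5) → (25/13, -60/13); (3, 0) → (36/13, 15/13)
T2 scale by (3, -3): (-2/13, -29/13) → (-6/13, 87/13); (25/13, -60/13) → (75/13, 180/13); (36/13, 15/13) → (108/13, -45/13)
T3 scale by (3/2, 3): (-6/13, 87/13) → (-9/13, 261/13); (75/13, 180/13) → (225/26, 540/13); (108/13, -45/13) → (162/13, -135/13)

image vertices: (-9/13, 261/13), (225/26, 540/13), (162/13, -135/13)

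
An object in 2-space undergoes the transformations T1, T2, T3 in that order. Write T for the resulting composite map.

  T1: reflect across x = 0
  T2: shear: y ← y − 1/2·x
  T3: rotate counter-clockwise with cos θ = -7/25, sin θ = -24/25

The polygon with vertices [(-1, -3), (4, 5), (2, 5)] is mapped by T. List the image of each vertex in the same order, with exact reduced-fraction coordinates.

image vertices: (-91/25, 1/50), (196/25, 47/25), (158/25, 6/25)

T1 reflect across x = 0: (-1, -3) → (1, -3); (4, 5) → (-4, 5); (2, 5) → (-2, 5)
T2 shear: y ← y − 1/2·x: (1, -3) → (1, -7/2); (-4, 5) → (-4, 7); (-2, 5) → (-2, 6)
T3 rotate counter-clockwise with cos θ = -7/25, sin θ = -24/25: (1, -7/2) → (-91/25, 1/50); (-4, 7) → (196/25, 47/25); (-2, 6) → (158/25, 6/25)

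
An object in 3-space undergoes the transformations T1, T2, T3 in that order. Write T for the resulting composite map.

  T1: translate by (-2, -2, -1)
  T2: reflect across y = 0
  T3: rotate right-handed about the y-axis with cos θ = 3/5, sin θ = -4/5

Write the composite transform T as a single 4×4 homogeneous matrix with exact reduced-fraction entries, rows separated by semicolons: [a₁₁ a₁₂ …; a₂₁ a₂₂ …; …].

T = [3/5 0 -4/5 -2/5; 0 -1 0 2; 4/5 0 3/5 -11/5; 0 0 0 1]

T1 = [1 0 0 -2; 0 1 0 -2; 0 0 1 -1; 0 0 0 1]
T2·T1 = [1 0 0 -2; 0 -1 0 2; 0 0 1 -1; 0 0 0 1]
T3·…·T1 = [3/5 0 -4/5 -2/5; 0 -1 0 2; 4/5 0 3/5 -11/5; 0 0 0 1]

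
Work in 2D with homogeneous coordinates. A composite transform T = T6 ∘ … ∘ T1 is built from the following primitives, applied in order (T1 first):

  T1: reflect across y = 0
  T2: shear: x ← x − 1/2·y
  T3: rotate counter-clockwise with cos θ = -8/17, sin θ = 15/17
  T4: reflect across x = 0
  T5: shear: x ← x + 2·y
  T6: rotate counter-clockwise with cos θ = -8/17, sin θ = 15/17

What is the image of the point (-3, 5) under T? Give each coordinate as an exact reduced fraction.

T(p) = (-751/578, -470/289)

T1 reflect across y = 0: (-3, 5) → (-3, -5)
T2 shear: x ← x − 1/2·y: (-3, -5) → (-1/2, -5)
T3 rotate counter-clockwise with cos θ = -8/17, sin θ = 15/17: (-1/2, -5) → (79/17, 65/34)
T4 reflect across x = 0: (79/17, 65/34) → (-79/17, 65/34)
T5 shear: x ← x + 2·y: (-79/17, 65/34) → (-14/17, 65/34)
T6 rotate counter-clockwise with cos θ = -8/17, sin θ = 15/17: (-14/17, 65/34) → (-751/578, -470/289)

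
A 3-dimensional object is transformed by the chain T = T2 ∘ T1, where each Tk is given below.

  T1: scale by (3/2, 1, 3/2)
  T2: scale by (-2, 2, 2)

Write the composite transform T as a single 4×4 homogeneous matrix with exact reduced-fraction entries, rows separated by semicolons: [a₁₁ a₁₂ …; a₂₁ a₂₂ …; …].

T1 = [3/2 0 0 0; 0 1 0 0; 0 0 3/2 0; 0 0 0 1]
T2·T1 = [-3 0 0 0; 0 2 0 0; 0 0 3 0; 0 0 0 1]

T = [-3 0 0 0; 0 2 0 0; 0 0 3 0; 0 0 0 1]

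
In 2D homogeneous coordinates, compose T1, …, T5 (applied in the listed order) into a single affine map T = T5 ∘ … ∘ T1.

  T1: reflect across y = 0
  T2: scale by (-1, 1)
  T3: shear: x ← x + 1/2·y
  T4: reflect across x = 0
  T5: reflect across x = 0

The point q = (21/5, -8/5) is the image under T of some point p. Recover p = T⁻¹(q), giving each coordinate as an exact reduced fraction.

p = (-5, 8/5)

T1 = [1 0 0; 0 -1 0; 0 0 1]
T2·T1 = [-1 0 0; 0 -1 0; 0 0 1]
T3·…·T1 = [-1 -1/2 0; 0 -1 0; 0 0 1]
T4·…·T1 = [1 1/2 0; 0 -1 0; 0 0 1]
T5·…·T1 = [-1 -1/2 0; 0 -1 0; 0 0 1]
det M = 1; M⁻¹ = [-1 1/2 0; 0 -1 0; 0 0 1]
M⁻¹ · (21/5, -8/5)ᵀ = (-5, 8/5)ᵀ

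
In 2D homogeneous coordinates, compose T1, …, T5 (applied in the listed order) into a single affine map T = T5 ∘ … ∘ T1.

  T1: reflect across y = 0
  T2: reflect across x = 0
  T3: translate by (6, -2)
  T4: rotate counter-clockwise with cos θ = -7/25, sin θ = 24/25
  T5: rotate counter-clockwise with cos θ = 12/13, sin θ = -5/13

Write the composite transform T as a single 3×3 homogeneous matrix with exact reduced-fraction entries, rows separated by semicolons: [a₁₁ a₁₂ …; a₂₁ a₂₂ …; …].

T1 = [1 0 0; 0 -1 0; 0 0 1]
T2·T1 = [-1 0 0; 0 -1 0; 0 0 1]
T3·…·T1 = [-1 0 6; 0 -1 -2; 0 0 1]
T4·…·T1 = [7/25 24/25 6/25; -24/25 7/25 158/25; 0 0 1]
T5·…·T1 = [-36/325 323/325 862/325; -323/325 -36/325 1866/325; 0 0 1]

T = [-36/325 323/325 862/325; -323/325 -36/325 1866/325; 0 0 1]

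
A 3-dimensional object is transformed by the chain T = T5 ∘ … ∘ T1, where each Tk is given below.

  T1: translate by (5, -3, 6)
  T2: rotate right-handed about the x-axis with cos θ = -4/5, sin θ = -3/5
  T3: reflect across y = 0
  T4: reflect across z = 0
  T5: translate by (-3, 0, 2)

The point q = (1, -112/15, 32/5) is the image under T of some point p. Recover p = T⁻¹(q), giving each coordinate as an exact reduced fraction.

T1 = [1 0 0 5; 0 1 0 -3; 0 0 1 6; 0 0 0 1]
T2·T1 = [1 0 0 5; 0 -4/5 3/5 6; 0 -3/5 -4/5 -3; 0 0 0 1]
T3·…·T1 = [1 0 0 5; 0 4/5 -3/5 -6; 0 -3/5 -4/5 -3; 0 0 0 1]
T4·…·T1 = [1 0 0 5; 0 4/5 -3/5 -6; 0 3/5 4/5 3; 0 0 0 1]
T5·…·T1 = [1 0 0 2; 0 4/5 -3/5 -6; 0 3/5 4/5 5; 0 0 0 1]
det M = 1; M⁻¹ = [1 0 0 -2; 0 4/5 3/5 9/5; 0 -3/5 4/5 -38/5; 0 0 0 1]
M⁻¹ · (1, -112/15, 32/5)ᵀ = (-1, -1/3, 2)ᵀ

p = (-1, -1/3, 2)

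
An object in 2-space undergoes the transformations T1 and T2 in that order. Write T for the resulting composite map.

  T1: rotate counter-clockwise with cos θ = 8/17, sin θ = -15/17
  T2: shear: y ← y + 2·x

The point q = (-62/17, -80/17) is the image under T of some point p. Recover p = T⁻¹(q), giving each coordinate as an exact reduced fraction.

T1 = [8/17 15/17 0; -15/17 8/17 0; 0 0 1]
T2·T1 = [8/17 15/17 0; 1/17 38/17 0; 0 0 1]
det M = 1; M⁻¹ = [38/17 -15/17 0; -1/17 8/17 0; 0 0 1]
M⁻¹ · (-62/17, -80/17)ᵀ = (-4, -2)ᵀ

p = (-4, -2)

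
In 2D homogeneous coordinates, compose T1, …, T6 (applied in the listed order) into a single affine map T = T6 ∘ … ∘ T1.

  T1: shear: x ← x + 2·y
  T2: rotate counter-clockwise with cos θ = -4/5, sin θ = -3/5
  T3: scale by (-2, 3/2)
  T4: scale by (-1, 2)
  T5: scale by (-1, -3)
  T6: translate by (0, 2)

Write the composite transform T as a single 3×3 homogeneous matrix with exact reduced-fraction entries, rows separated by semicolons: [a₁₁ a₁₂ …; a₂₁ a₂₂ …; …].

T = [8/5 2 0; 27/5 18 2; 0 0 1]

T1 = [1 2 0; 0 1 0; 0 0 1]
T2·T1 = [-4/5 -1 0; -3/5 -2 0; 0 0 1]
T3·…·T1 = [8/5 2 0; -9/10 -3 0; 0 0 1]
T4·…·T1 = [-8/5 -2 0; -9/5 -6 0; 0 0 1]
T5·…·T1 = [8/5 2 0; 27/5 18 0; 0 0 1]
T6·…·T1 = [8/5 2 0; 27/5 18 2; 0 0 1]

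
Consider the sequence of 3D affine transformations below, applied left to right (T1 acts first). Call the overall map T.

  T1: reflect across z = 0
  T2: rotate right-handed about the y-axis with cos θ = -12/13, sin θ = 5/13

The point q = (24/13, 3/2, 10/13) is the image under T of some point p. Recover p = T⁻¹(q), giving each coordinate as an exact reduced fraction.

T1 = [1 0 0 0; 0 1 0 0; 0 0 -1 0; 0 0 0 1]
T2·T1 = [-12/13 0 -5/13 0; 0 1 0 0; -5/13 0 12/13 0; 0 0 0 1]
det M = -1; M⁻¹ = [-12/13 0 -5/13 0; 0 1 0 0; -5/13 0 12/13 0; 0 0 0 1]
M⁻¹ · (24/13, 3/2, 10/13)ᵀ = (-2, 3/2, 0)ᵀ

p = (-2, 3/2, 0)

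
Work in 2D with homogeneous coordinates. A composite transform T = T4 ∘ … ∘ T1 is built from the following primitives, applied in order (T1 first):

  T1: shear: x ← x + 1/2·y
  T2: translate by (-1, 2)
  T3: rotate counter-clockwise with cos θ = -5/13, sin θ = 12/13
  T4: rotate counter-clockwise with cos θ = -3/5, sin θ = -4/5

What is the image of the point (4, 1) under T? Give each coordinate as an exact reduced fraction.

T(p) = (537/130, 133/65)

T1 shear: x ← x + 1/2·y: (4, 1) → (9/2, 1)
T2 translate by (-1, 2): (9/2, 1) → (7/2, 3)
T3 rotate counter-clockwise with cos θ = -5/13, sin θ = 12/13: (7/2, 3) → (-107/26, 27/13)
T4 rotate counter-clockwise with cos θ = -3/5, sin θ = -4/5: (-107/26, 27/13) → (537/130, 133/65)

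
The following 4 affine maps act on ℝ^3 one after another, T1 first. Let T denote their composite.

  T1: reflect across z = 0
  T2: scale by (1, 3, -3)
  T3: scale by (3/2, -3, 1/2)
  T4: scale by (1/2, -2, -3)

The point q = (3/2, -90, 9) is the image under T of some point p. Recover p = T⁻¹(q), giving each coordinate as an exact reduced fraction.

T1 = [1 0 0 0; 0 1 0 0; 0 0 -1 0; 0 0 0 1]
T2·T1 = [1 0 0 0; 0 3 0 0; 0 0 3 0; 0 0 0 1]
T3·…·T1 = [3/2 0 0 0; 0 -9 0 0; 0 0 3/2 0; 0 0 0 1]
T4·…·T1 = [3/4 0 0 0; 0 18 0 0; 0 0 -9/2 0; 0 0 0 1]
det M = -243/4; M⁻¹ = [4/3 0 0 0; 0 1/18 0 0; 0 0 -2/9 0; 0 0 0 1]
M⁻¹ · (3/2, -90, 9)ᵀ = (2, -5, -2)ᵀ

p = (2, -5, -2)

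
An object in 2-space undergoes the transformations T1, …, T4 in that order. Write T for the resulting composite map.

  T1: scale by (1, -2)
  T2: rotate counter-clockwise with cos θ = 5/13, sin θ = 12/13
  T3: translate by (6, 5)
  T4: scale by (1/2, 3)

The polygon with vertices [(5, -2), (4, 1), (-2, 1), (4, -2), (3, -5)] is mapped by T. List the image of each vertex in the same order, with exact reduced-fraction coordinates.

T1 scale by (1, -2): (5, -2) → (5, 4); (4, 1) → (4, -2); (-2, 1) → (-2, -2); (4, -2) → (4, 4); (3, -5) → (3, 10)
T2 rotate counter-clockwise with cos θ = 5/13, sin θ = 12/13: (5, 4) → (-23/13, 80/13); (4, -2) → (44/13, 38/13); (-2, -2) → (14/13, -34/13); (4, 4) → (-28/13, 68/13); (3, 10) → (-105/13, 86/13)
T3 translate by (6, 5): (-23/13, 80/13) → (55/13, 145/13); (44/13, 38/13) → (122/13, 103/13); (14/13, -34/13) → (92/13, 31/13); (-28/13, 68/13) → (50/13, 133/13); (-105/13, 86/13) → (-27/13, 151/13)
T4 scale by (1/2, 3): (55/13, 145/13) → (55/26, 435/13); (122/13, 103/13) → (61/13, 309/13); (92/13, 31/13) → (46/13, 93/13); (50/13, 133/13) → (25/13, 399/13); (-27/13, 151/13) → (-27/26, 453/13)

image vertices: (55/26, 435/13), (61/13, 309/13), (46/13, 93/13), (25/13, 399/13), (-27/26, 453/13)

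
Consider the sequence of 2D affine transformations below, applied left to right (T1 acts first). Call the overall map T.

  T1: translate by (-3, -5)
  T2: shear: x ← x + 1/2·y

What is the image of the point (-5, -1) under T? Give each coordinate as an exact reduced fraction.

T(p) = (-11, -6)

T1 translate by (-3, -5): (-5, -1) → (-8, -6)
T2 shear: x ← x + 1/2·y: (-8, -6) → (-11, -6)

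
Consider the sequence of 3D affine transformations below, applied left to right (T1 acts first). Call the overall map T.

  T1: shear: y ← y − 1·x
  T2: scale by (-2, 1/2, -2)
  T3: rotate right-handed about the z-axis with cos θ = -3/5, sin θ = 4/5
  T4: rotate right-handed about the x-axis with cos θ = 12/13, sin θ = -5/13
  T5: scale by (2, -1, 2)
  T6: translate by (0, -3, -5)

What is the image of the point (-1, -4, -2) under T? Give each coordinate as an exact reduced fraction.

T1 shear: y ← y − 1·x: (-1, -4, -2) → (-1, -3, -2)
T2 scale by (-2, 1/2, -2): (-1, -3, -2) → (2, -3/2, 4)
T3 rotate right-handed about the z-axis with cos θ = -3/5, sin θ = 4/5: (2, -3/2, 4) → (0, 5/2, 4)
T4 rotate right-handed about the x-axis with cos θ = 12/13, sin θ = -5/13: (0, 5/2, 4) → (0, 50/13, 71/26)
T5 scale by (2, -1, 2): (0, 50/13, 71/26) → (0, -50/13, 71/13)
T6 translate by (0, -3, -5): (0, -50/13, 71/13) → (0, -89/13, 6/13)

T(p) = (0, -89/13, 6/13)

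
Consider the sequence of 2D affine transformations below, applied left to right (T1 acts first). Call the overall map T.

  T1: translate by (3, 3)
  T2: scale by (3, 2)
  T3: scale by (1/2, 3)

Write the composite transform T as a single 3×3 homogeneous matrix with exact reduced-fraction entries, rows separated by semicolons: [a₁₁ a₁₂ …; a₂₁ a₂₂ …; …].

T1 = [1 0 3; 0 1 3; 0 0 1]
T2·T1 = [3 0 9; 0 2 6; 0 0 1]
T3·…·T1 = [3/2 0 9/2; 0 6 18; 0 0 1]

T = [3/2 0 9/2; 0 6 18; 0 0 1]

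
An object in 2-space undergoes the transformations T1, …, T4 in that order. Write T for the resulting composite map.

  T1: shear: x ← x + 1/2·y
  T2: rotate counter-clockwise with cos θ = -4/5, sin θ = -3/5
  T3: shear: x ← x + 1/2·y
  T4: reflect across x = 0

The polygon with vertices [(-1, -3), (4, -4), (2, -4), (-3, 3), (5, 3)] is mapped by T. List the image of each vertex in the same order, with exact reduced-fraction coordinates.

T1 shear: x ← x + 1/2·y: (-1, -3) → (-5/2, -3); (4, -4) → (2, -4); (2, -4) → (0, -4); (-3, 3) → (-3/2, 3); (5, 3) → (13/2, 3)
T2 rotate counter-clockwise with cos θ = -4/5, sin θ = -3/5: (-5/2, -3) → (1/5, 39/10); (2, -4) → (-4, 2); (0, -4) → (-12/5, 16/5); (-3/2, 3) → (3, -3/2); (13/2, 3) → (-17/5, -63/10)
T3 shear: x ← x + 1/2·y: (1/5, 39/10) → (43/20, 39/10); (-4, 2) → (-3, 2); (-12/5, 16/5) → (-4/5, 16/5); (3, -3/2) → (9/4, -3/2); (-17/5, -63/10) → (-131/20, -63/10)
T4 reflect across x = 0: (43/20, 39/10) → (-43/20, 39/10); (-3, 2) → (3, 2); (-4/5, 16/5) → (4/5, 16/5); (9/4, -3/2) → (-9/4, -3/2); (-131/20, -63/10) → (131/20, -63/10)

image vertices: (-43/20, 39/10), (3, 2), (4/5, 16/5), (-9/4, -3/2), (131/20, -63/10)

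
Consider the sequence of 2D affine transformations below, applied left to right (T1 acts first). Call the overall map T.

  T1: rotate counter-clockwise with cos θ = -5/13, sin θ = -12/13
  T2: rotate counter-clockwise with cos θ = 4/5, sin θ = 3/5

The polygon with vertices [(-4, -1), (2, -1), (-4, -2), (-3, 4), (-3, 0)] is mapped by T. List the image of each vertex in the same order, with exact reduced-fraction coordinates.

T1 rotate counter-clockwise with cos θ = -5/13, sin θ = -12/13: (-4, -1) → (8/13, 53/13); (2, -1) → (-22/13, -19/13); (-4, -2) → (-4/13, 58/13); (-3, 4) → (63/13, 16/13); (-3, 0) → (15/13, 36/13)
T2 rotate counter-clockwise with cos θ = 4/5, sin θ = 3/5: (8/13, 53/13) → (-127/65, 236/65); (-22/13, -19/13) → (-31/65, -142/65); (-4/13, 58/13) → (-38/13, 44/13); (63/13, 16/13) → (204/65, 253/65); (15/13, 36/13) → (-48/65, 189/65)

image vertices: (-127/65, 236/65), (-31/65, -142/65), (-38/13, 44/13), (204/65, 253/65), (-48/65, 189/65)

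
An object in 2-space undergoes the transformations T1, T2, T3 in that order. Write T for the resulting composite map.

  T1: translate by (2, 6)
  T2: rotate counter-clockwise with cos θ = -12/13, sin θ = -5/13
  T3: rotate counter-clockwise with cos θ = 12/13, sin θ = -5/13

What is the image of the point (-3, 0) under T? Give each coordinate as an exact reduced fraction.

T(p) = (1, -6)

T1 translate by (2, 6): (-3, 0) → (-1, 6)
T2 rotate counter-clockwise with cos θ = -12/13, sin θ = -5/13: (-1, 6) → (42/13, -67/13)
T3 rotate counter-clockwise with cos θ = 12/13, sin θ = -5/13: (42/13, -67/13) → (1, -6)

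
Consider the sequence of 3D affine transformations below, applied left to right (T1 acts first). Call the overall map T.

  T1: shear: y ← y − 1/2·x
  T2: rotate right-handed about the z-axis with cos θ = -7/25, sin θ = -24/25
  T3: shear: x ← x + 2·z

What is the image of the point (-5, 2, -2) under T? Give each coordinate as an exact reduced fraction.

T1 shear: y ← y − 1/2·x: (-5, 2, -2) → (-5, 9/2, -2)
T2 rotate right-handed about the z-axis with cos θ = -7/25, sin θ = -24/25: (-5, 9/2, -2) → (143/25, 177/50, -2)
T3 shear: x ← x + 2·z: (143/25, 177/50, -2) → (43/25, 177/50, -2)

T(p) = (43/25, 177/50, -2)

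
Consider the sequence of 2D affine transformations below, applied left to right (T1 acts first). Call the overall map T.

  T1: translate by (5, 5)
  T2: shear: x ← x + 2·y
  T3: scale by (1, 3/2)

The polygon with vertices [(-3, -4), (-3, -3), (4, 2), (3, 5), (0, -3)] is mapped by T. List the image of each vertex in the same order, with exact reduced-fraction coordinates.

T1 translate by (5, 5): (-3, -4) → (2, 1); (-3, -3) → (2, 2); (4, 2) → (9, 7); (3, 5) → (8, 10); (0, -3) → (5, 2)
T2 shear: x ← x + 2·y: (2, 1) → (4, 1); (2, 2) → (6, 2); (9, 7) → (23, 7); (8, 10) → (28, 10); (5, 2) → (9, 2)
T3 scale by (1, 3/2): (4, 1) → (4, 3/2); (6, 2) → (6, 3); (23, 7) → (23, 21/2); (28, 10) → (28, 15); (9, 2) → (9, 3)

image vertices: (4, 3/2), (6, 3), (23, 21/2), (28, 15), (9, 3)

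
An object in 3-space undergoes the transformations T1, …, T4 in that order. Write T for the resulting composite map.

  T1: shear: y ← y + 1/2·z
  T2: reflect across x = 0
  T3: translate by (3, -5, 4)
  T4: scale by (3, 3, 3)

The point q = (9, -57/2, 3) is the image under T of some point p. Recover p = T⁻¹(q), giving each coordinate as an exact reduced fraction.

p = (0, -3, -3)

T1 = [1 0 0 0; 0 1 1/2 0; 0 0 1 0; 0 0 0 1]
T2·T1 = [-1 0 0 0; 0 1 1/2 0; 0 0 1 0; 0 0 0 1]
T3·…·T1 = [-1 0 0 3; 0 1 1/2 -5; 0 0 1 4; 0 0 0 1]
T4·…·T1 = [-3 0 0 9; 0 3 3/2 -15; 0 0 3 12; 0 0 0 1]
det M = -27; M⁻¹ = [-1/3 0 0 3; 0 1/3 -1/6 7; 0 0 1/3 -4; 0 0 0 1]
M⁻¹ · (9, -57/2, 3)ᵀ = (0, -3, -3)ᵀ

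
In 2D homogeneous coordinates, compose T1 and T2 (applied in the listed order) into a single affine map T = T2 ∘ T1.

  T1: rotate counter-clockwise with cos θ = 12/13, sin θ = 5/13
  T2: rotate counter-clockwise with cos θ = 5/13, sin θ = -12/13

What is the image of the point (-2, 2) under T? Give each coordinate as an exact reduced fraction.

T1 rotate counter-clockwise with cos θ = 12/13, sin θ = 5/13: (-2, 2) → (-34/13, 14/13)
T2 rotate counter-clockwise with cos θ = 5/13, sin θ = -12/13: (-34/13, 14/13) → (-2/169, 478/169)

T(p) = (-2/169, 478/169)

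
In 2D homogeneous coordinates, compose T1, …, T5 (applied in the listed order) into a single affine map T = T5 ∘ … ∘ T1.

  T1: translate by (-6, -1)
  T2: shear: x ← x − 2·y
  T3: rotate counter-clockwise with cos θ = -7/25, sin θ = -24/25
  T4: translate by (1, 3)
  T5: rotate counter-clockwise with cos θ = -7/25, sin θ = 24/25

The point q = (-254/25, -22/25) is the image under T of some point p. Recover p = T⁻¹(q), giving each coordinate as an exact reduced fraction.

T1 = [1 0 -6; 0 1 -1; 0 0 1]
T2·T1 = [1 -2 -4; 0 1 -1; 0 0 1]
T3·…·T1 = [-7/25 38/25 4/25; -24/25 41/25 103/25; 0 0 1]
T4·…·T1 = [-7/25 38/25 29/25; -24/25 41/25 178/25; 0 0 1]
T5·…·T1 = [1 -2 -179/25; 0 1 -22/25; 0 0 1]
det M = 1; M⁻¹ = [1 2 223/25; 0 1 22/25; 0 0 1]
M⁻¹ · (-254/25, -22/25)ᵀ = (-3, 0)ᵀ

p = (-3, 0)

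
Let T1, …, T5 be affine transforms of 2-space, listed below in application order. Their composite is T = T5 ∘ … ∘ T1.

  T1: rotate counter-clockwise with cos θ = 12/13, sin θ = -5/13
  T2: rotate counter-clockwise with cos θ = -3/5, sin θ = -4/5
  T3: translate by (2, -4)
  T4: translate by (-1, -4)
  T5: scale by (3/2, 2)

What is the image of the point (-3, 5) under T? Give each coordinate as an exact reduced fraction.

T1 rotate counter-clockwise with cos θ = 12/13, sin θ = -5/13: (-3, 5) → (-11/13, 75/13)
T2 rotate counter-clockwise with cos θ = -3/5, sin θ = -4/5: (-11/13, 75/13) → (333/65, -181/65)
T3 translate by (2, -4): (333/65, -181/65) → (463/65, -441/65)
T4 translate by (-1, -4): (463/65, -441/65) → (398/65, -701/65)
T5 scale by (3/2, 2): (398/65, -701/65) → (597/65, -1402/65)

T(p) = (597/65, -1402/65)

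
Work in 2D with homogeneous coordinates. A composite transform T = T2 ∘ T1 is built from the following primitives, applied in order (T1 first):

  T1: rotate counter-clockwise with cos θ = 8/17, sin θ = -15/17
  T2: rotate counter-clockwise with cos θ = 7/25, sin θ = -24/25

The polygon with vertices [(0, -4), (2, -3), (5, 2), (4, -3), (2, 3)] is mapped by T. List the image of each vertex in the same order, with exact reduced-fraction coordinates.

image vertices: (-1188/425, 1216/425), (-1499/425, 318/425), (-926/425, -2093/425), (-2107/425, -276/425), (283/425, -1506/425)

T1 rotate counter-clockwise with cos θ = 8/17, sin θ = -15/17: (0, -4) → (-60/17, -32/17); (2, -3) → (-29/17, -54/17); (5, 2) → (70/17, -59/17); (4, -3) → (-13/17, -84/17); (2, 3) → (61/17, -6/17)
T2 rotate counter-clockwise with cos θ = 7/25, sin θ = -24/25: (-60/17, -32/17) → (-1188/425, 1216/425); (-29/17, -54/17) → (-1499/425, 318/425); (70/17, -59/17) → (-926/425, -2093/425); (-13/17, -84/17) → (-2107/425, -276/425); (61/17, -6/17) → (283/425, -1506/425)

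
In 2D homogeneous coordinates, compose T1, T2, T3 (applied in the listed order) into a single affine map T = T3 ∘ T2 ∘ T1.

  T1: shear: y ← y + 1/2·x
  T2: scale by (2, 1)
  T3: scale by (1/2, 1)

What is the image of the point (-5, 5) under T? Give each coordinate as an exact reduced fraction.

T(p) = (-5, 5/2)

T1 shear: y ← y + 1/2·x: (-5, 5) → (-5, 5/2)
T2 scale by (2, 1): (-5, 5/2) → (-10, 5/2)
T3 scale by (1/2, 1): (-10, 5/2) → (-5, 5/2)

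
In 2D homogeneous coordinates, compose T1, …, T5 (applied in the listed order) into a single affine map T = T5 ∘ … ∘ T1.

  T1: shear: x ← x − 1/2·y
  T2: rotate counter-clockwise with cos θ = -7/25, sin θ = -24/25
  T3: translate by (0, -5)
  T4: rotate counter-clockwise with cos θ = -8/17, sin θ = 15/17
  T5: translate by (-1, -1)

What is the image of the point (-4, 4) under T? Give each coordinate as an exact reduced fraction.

T1 shear: x ← x − 1/2·y: (-4, 4) → (-6, 4)
T2 rotate counter-clockwise with cos θ = -7/25, sin θ = -24/25: (-6, 4) → (138/25, 116/25)
T3 translate by (0, -5): (138/25, 116/25) → (138/25, -9/25)
T4 rotate counter-clockwise with cos θ = -8/17, sin θ = 15/17: (138/25, -9/25) → (-57/25, 126/25)
T5 translate by (-1, -1): (-57/25, 126/25) → (-82/25, 101/25)

T(p) = (-82/25, 101/25)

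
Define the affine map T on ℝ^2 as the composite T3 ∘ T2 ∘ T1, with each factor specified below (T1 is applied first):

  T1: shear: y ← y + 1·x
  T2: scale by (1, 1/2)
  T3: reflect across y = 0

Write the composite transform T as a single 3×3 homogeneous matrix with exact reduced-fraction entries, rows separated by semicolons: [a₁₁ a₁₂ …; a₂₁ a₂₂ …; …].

T = [1 0 0; -1/2 -1/2 0; 0 0 1]

T1 = [1 0 0; 1 1 0; 0 0 1]
T2·T1 = [1 0 0; 1/2 1/2 0; 0 0 1]
T3·…·T1 = [1 0 0; -1/2 -1/2 0; 0 0 1]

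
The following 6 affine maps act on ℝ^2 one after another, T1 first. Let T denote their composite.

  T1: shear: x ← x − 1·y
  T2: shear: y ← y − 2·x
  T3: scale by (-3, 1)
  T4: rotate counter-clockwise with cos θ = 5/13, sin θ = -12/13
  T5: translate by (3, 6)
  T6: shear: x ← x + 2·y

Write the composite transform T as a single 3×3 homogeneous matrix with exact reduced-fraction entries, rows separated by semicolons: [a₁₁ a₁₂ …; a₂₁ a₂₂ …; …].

T = [1 9/13 15; 2 -21/13 6; 0 0 1]

T1 = [1 -1 0; 0 1 0; 0 0 1]
T2·T1 = [1 -1 0; -2 3 0; 0 0 1]
T3·…·T1 = [-3 3 0; -2 3 0; 0 0 1]
T4·…·T1 = [-3 51/13 0; 2 -21/13 0; 0 0 1]
T5·…·T1 = [-3 51/13 3; 2 -21/13 6; 0 0 1]
T6·…·T1 = [1 9/13 15; 2 -21/13 6; 0 0 1]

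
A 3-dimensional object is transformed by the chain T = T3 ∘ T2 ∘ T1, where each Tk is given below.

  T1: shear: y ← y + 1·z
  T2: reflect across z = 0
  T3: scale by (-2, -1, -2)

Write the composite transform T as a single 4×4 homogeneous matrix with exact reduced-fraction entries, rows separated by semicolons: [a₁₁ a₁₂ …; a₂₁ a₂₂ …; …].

T = [-2 0 0 0; 0 -1 -1 0; 0 0 2 0; 0 0 0 1]

T1 = [1 0 0 0; 0 1 1 0; 0 0 1 0; 0 0 0 1]
T2·T1 = [1 0 0 0; 0 1 1 0; 0 0 -1 0; 0 0 0 1]
T3·…·T1 = [-2 0 0 0; 0 -1 -1 0; 0 0 2 0; 0 0 0 1]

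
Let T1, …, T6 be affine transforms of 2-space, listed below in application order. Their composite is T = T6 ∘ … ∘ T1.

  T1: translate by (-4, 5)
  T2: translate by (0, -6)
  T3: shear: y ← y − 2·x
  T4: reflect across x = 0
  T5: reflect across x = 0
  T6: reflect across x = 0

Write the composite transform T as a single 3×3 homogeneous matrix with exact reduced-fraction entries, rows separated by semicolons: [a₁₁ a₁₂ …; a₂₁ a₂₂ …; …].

T1 = [1 0 -4; 0 1 5; 0 0 1]
T2·T1 = [1 0 -4; 0 1 -1; 0 0 1]
T3·…·T1 = [1 0 -4; -2 1 7; 0 0 1]
T4·…·T1 = [-1 0 4; -2 1 7; 0 0 1]
T5·…·T1 = [1 0 -4; -2 1 7; 0 0 1]
T6·…·T1 = [-1 0 4; -2 1 7; 0 0 1]

T = [-1 0 4; -2 1 7; 0 0 1]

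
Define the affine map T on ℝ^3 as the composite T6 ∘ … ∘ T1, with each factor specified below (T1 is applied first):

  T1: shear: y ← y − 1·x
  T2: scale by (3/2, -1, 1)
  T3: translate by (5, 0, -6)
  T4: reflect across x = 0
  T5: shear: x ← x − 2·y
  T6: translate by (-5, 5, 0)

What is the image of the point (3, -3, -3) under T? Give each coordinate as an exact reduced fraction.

T(p) = (-53/2, 11, -9)

T1 shear: y ← y − 1·x: (3, -3, -3) → (3, -6, -3)
T2 scale by (3/2, -1, 1): (3, -6, -3) → (9/2, 6, -3)
T3 translate by (5, 0, -6): (9/2, 6, -3) → (19/2, 6, -9)
T4 reflect across x = 0: (19/2, 6, -9) → (-19/2, 6, -9)
T5 shear: x ← x − 2·y: (-19/2, 6, -9) → (-43/2, 6, -9)
T6 translate by (-5, 5, 0): (-43/2, 6, -9) → (-53/2, 11, -9)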